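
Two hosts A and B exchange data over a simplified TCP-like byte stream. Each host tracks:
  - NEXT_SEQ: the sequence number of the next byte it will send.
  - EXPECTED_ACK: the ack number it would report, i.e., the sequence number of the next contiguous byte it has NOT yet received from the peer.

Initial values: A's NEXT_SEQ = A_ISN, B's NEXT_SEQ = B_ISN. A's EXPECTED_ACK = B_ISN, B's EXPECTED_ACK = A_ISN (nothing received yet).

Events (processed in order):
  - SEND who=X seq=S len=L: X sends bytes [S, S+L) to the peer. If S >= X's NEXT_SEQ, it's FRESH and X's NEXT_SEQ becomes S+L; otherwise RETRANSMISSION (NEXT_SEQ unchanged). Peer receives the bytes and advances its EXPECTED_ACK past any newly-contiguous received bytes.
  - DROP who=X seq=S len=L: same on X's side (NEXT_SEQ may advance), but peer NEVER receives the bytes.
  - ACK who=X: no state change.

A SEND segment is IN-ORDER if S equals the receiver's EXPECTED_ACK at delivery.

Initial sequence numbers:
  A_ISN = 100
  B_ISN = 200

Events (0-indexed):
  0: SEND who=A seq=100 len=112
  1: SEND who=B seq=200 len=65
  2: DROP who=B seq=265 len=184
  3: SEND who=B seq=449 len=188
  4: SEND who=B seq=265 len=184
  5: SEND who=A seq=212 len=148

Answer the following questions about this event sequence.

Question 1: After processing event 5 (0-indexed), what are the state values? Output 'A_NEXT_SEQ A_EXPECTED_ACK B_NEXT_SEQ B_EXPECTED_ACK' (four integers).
After event 0: A_seq=212 A_ack=200 B_seq=200 B_ack=212
After event 1: A_seq=212 A_ack=265 B_seq=265 B_ack=212
After event 2: A_seq=212 A_ack=265 B_seq=449 B_ack=212
After event 3: A_seq=212 A_ack=265 B_seq=637 B_ack=212
After event 4: A_seq=212 A_ack=637 B_seq=637 B_ack=212
After event 5: A_seq=360 A_ack=637 B_seq=637 B_ack=360

360 637 637 360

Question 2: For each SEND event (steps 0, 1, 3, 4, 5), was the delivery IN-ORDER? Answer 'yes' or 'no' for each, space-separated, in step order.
Answer: yes yes no yes yes

Derivation:
Step 0: SEND seq=100 -> in-order
Step 1: SEND seq=200 -> in-order
Step 3: SEND seq=449 -> out-of-order
Step 4: SEND seq=265 -> in-order
Step 5: SEND seq=212 -> in-order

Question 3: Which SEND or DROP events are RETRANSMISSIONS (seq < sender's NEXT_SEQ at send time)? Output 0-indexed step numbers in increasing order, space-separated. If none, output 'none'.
Step 0: SEND seq=100 -> fresh
Step 1: SEND seq=200 -> fresh
Step 2: DROP seq=265 -> fresh
Step 3: SEND seq=449 -> fresh
Step 4: SEND seq=265 -> retransmit
Step 5: SEND seq=212 -> fresh

Answer: 4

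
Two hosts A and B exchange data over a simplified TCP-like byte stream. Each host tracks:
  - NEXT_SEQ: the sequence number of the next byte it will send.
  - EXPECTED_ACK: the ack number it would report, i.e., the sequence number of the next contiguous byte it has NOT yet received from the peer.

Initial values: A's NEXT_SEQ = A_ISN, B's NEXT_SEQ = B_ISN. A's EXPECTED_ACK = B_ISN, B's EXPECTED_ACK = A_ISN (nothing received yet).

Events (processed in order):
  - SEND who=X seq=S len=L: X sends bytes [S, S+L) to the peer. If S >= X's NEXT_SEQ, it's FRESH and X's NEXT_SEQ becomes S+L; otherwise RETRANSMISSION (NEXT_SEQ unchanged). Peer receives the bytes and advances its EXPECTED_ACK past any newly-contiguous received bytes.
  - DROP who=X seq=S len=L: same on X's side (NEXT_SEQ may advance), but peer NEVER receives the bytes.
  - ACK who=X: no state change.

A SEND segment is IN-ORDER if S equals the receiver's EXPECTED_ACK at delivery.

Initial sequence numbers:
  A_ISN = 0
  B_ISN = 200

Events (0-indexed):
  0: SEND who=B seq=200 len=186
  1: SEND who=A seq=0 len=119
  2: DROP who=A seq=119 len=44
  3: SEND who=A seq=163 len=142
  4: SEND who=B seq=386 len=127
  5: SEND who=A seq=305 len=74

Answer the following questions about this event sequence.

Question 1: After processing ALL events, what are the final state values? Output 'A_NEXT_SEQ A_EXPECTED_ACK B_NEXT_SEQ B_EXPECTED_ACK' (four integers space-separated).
After event 0: A_seq=0 A_ack=386 B_seq=386 B_ack=0
After event 1: A_seq=119 A_ack=386 B_seq=386 B_ack=119
After event 2: A_seq=163 A_ack=386 B_seq=386 B_ack=119
After event 3: A_seq=305 A_ack=386 B_seq=386 B_ack=119
After event 4: A_seq=305 A_ack=513 B_seq=513 B_ack=119
After event 5: A_seq=379 A_ack=513 B_seq=513 B_ack=119

Answer: 379 513 513 119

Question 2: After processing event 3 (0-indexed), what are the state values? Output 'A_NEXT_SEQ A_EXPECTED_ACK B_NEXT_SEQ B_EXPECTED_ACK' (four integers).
After event 0: A_seq=0 A_ack=386 B_seq=386 B_ack=0
After event 1: A_seq=119 A_ack=386 B_seq=386 B_ack=119
After event 2: A_seq=163 A_ack=386 B_seq=386 B_ack=119
After event 3: A_seq=305 A_ack=386 B_seq=386 B_ack=119

305 386 386 119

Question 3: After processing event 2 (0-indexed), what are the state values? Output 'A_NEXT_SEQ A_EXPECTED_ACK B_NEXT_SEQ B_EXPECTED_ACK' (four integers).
After event 0: A_seq=0 A_ack=386 B_seq=386 B_ack=0
After event 1: A_seq=119 A_ack=386 B_seq=386 B_ack=119
After event 2: A_seq=163 A_ack=386 B_seq=386 B_ack=119

163 386 386 119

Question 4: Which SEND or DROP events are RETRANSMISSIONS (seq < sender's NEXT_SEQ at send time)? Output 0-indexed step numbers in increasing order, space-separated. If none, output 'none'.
Step 0: SEND seq=200 -> fresh
Step 1: SEND seq=0 -> fresh
Step 2: DROP seq=119 -> fresh
Step 3: SEND seq=163 -> fresh
Step 4: SEND seq=386 -> fresh
Step 5: SEND seq=305 -> fresh

Answer: none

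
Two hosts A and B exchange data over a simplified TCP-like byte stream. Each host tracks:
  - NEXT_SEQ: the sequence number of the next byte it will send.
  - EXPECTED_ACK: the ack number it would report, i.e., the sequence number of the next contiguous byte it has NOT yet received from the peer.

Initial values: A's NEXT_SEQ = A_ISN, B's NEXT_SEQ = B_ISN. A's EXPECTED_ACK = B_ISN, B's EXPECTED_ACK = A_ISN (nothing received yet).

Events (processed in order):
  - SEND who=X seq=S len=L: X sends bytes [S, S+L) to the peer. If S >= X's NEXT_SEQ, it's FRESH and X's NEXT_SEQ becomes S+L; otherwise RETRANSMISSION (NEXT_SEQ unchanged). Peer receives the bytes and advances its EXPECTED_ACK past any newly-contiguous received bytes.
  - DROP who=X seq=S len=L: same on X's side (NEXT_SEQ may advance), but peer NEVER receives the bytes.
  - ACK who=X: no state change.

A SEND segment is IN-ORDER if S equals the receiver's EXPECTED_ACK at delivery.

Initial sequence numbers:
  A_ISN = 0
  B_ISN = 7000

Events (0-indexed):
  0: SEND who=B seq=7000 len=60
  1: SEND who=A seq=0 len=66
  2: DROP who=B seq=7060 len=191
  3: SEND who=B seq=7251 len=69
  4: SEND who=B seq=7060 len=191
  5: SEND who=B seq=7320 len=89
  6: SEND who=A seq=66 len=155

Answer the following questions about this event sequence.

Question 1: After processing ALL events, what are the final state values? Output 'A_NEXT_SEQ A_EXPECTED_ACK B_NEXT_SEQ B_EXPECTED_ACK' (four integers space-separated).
Answer: 221 7409 7409 221

Derivation:
After event 0: A_seq=0 A_ack=7060 B_seq=7060 B_ack=0
After event 1: A_seq=66 A_ack=7060 B_seq=7060 B_ack=66
After event 2: A_seq=66 A_ack=7060 B_seq=7251 B_ack=66
After event 3: A_seq=66 A_ack=7060 B_seq=7320 B_ack=66
After event 4: A_seq=66 A_ack=7320 B_seq=7320 B_ack=66
After event 5: A_seq=66 A_ack=7409 B_seq=7409 B_ack=66
After event 6: A_seq=221 A_ack=7409 B_seq=7409 B_ack=221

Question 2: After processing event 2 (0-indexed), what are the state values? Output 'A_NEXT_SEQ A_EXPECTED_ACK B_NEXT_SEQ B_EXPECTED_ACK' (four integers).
After event 0: A_seq=0 A_ack=7060 B_seq=7060 B_ack=0
After event 1: A_seq=66 A_ack=7060 B_seq=7060 B_ack=66
After event 2: A_seq=66 A_ack=7060 B_seq=7251 B_ack=66

66 7060 7251 66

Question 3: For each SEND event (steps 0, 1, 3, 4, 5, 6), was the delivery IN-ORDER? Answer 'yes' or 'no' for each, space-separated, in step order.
Step 0: SEND seq=7000 -> in-order
Step 1: SEND seq=0 -> in-order
Step 3: SEND seq=7251 -> out-of-order
Step 4: SEND seq=7060 -> in-order
Step 5: SEND seq=7320 -> in-order
Step 6: SEND seq=66 -> in-order

Answer: yes yes no yes yes yes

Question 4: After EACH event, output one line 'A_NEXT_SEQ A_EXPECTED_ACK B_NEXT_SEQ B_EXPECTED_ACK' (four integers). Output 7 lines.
0 7060 7060 0
66 7060 7060 66
66 7060 7251 66
66 7060 7320 66
66 7320 7320 66
66 7409 7409 66
221 7409 7409 221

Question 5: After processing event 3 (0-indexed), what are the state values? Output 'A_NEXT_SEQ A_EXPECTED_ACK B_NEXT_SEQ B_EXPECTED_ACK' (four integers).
After event 0: A_seq=0 A_ack=7060 B_seq=7060 B_ack=0
After event 1: A_seq=66 A_ack=7060 B_seq=7060 B_ack=66
After event 2: A_seq=66 A_ack=7060 B_seq=7251 B_ack=66
After event 3: A_seq=66 A_ack=7060 B_seq=7320 B_ack=66

66 7060 7320 66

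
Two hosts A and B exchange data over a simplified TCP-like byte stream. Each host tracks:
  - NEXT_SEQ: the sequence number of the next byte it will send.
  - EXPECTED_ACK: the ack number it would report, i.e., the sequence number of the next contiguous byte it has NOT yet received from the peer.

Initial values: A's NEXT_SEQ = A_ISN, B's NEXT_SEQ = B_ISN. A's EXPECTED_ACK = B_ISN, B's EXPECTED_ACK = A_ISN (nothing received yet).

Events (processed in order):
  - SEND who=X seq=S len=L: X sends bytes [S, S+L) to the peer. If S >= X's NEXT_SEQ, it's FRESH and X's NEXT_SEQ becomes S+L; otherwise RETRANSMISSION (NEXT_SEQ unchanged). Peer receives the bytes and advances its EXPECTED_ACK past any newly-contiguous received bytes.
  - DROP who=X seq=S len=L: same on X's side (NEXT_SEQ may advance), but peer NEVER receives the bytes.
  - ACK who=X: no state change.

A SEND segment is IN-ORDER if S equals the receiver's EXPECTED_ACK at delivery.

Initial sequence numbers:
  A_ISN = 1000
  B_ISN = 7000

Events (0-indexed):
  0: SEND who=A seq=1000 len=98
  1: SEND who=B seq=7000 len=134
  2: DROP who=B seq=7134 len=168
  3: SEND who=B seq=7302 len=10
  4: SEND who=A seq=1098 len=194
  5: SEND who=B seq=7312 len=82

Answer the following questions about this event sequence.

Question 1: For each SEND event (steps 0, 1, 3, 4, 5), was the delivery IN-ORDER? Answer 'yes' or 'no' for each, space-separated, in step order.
Step 0: SEND seq=1000 -> in-order
Step 1: SEND seq=7000 -> in-order
Step 3: SEND seq=7302 -> out-of-order
Step 4: SEND seq=1098 -> in-order
Step 5: SEND seq=7312 -> out-of-order

Answer: yes yes no yes no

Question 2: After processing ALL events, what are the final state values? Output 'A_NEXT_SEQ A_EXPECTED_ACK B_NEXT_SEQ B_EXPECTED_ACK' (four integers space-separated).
Answer: 1292 7134 7394 1292

Derivation:
After event 0: A_seq=1098 A_ack=7000 B_seq=7000 B_ack=1098
After event 1: A_seq=1098 A_ack=7134 B_seq=7134 B_ack=1098
After event 2: A_seq=1098 A_ack=7134 B_seq=7302 B_ack=1098
After event 3: A_seq=1098 A_ack=7134 B_seq=7312 B_ack=1098
After event 4: A_seq=1292 A_ack=7134 B_seq=7312 B_ack=1292
After event 5: A_seq=1292 A_ack=7134 B_seq=7394 B_ack=1292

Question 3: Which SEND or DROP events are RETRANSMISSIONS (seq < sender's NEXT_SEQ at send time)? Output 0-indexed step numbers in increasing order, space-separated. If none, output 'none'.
Step 0: SEND seq=1000 -> fresh
Step 1: SEND seq=7000 -> fresh
Step 2: DROP seq=7134 -> fresh
Step 3: SEND seq=7302 -> fresh
Step 4: SEND seq=1098 -> fresh
Step 5: SEND seq=7312 -> fresh

Answer: none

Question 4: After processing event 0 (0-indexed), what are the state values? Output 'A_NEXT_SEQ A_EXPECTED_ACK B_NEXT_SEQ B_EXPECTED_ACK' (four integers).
After event 0: A_seq=1098 A_ack=7000 B_seq=7000 B_ack=1098

1098 7000 7000 1098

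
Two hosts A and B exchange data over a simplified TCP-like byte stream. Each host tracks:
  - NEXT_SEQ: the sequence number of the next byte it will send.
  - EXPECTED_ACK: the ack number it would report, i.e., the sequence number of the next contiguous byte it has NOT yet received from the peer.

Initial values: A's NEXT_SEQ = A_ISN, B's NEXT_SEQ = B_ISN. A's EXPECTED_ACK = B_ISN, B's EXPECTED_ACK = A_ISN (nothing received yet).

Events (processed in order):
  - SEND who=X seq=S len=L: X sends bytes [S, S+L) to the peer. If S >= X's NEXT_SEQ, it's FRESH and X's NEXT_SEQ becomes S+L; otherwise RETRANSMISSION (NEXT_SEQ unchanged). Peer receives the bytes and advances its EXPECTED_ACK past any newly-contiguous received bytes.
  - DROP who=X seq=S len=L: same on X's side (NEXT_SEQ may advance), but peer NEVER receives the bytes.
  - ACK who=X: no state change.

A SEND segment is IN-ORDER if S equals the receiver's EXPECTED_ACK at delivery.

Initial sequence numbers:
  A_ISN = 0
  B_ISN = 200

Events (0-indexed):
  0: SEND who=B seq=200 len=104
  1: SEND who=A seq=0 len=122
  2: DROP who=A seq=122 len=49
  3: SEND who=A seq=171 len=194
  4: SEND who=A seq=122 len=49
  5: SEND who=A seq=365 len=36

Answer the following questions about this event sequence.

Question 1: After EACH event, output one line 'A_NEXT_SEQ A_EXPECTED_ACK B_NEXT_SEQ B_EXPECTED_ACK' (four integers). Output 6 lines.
0 304 304 0
122 304 304 122
171 304 304 122
365 304 304 122
365 304 304 365
401 304 304 401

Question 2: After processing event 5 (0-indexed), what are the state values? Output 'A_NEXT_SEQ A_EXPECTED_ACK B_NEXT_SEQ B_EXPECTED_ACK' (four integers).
After event 0: A_seq=0 A_ack=304 B_seq=304 B_ack=0
After event 1: A_seq=122 A_ack=304 B_seq=304 B_ack=122
After event 2: A_seq=171 A_ack=304 B_seq=304 B_ack=122
After event 3: A_seq=365 A_ack=304 B_seq=304 B_ack=122
After event 4: A_seq=365 A_ack=304 B_seq=304 B_ack=365
After event 5: A_seq=401 A_ack=304 B_seq=304 B_ack=401

401 304 304 401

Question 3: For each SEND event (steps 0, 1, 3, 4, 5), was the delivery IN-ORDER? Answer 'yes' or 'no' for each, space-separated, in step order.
Answer: yes yes no yes yes

Derivation:
Step 0: SEND seq=200 -> in-order
Step 1: SEND seq=0 -> in-order
Step 3: SEND seq=171 -> out-of-order
Step 4: SEND seq=122 -> in-order
Step 5: SEND seq=365 -> in-order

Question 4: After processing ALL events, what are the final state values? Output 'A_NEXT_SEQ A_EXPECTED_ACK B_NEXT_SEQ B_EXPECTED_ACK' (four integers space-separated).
After event 0: A_seq=0 A_ack=304 B_seq=304 B_ack=0
After event 1: A_seq=122 A_ack=304 B_seq=304 B_ack=122
After event 2: A_seq=171 A_ack=304 B_seq=304 B_ack=122
After event 3: A_seq=365 A_ack=304 B_seq=304 B_ack=122
After event 4: A_seq=365 A_ack=304 B_seq=304 B_ack=365
After event 5: A_seq=401 A_ack=304 B_seq=304 B_ack=401

Answer: 401 304 304 401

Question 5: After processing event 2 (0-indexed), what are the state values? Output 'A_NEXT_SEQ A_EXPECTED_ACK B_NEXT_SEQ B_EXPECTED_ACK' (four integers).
After event 0: A_seq=0 A_ack=304 B_seq=304 B_ack=0
After event 1: A_seq=122 A_ack=304 B_seq=304 B_ack=122
After event 2: A_seq=171 A_ack=304 B_seq=304 B_ack=122

171 304 304 122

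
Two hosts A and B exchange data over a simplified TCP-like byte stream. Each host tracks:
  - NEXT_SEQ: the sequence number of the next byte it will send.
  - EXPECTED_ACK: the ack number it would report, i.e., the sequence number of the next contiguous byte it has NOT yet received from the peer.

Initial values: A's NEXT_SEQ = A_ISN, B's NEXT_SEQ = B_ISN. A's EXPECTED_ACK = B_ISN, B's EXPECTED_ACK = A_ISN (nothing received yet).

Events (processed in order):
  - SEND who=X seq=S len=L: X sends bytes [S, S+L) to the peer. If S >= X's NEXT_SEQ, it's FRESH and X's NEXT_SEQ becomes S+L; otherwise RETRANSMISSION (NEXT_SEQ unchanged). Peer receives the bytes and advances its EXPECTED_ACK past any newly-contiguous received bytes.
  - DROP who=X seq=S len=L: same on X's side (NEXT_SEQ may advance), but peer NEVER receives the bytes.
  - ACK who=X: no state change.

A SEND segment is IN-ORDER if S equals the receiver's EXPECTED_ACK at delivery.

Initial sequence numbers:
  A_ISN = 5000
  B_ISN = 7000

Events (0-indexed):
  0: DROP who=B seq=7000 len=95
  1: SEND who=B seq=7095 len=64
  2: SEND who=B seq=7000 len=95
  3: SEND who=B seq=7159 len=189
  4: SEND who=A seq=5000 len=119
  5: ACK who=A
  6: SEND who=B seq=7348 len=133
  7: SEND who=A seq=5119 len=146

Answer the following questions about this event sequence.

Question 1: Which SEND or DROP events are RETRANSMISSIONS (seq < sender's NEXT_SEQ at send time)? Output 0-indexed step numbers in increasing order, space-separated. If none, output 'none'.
Step 0: DROP seq=7000 -> fresh
Step 1: SEND seq=7095 -> fresh
Step 2: SEND seq=7000 -> retransmit
Step 3: SEND seq=7159 -> fresh
Step 4: SEND seq=5000 -> fresh
Step 6: SEND seq=7348 -> fresh
Step 7: SEND seq=5119 -> fresh

Answer: 2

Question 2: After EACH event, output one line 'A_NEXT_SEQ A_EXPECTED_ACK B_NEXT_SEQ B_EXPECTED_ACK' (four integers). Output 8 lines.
5000 7000 7095 5000
5000 7000 7159 5000
5000 7159 7159 5000
5000 7348 7348 5000
5119 7348 7348 5119
5119 7348 7348 5119
5119 7481 7481 5119
5265 7481 7481 5265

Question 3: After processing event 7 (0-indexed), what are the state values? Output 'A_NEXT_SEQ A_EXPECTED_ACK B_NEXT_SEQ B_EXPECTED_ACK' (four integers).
After event 0: A_seq=5000 A_ack=7000 B_seq=7095 B_ack=5000
After event 1: A_seq=5000 A_ack=7000 B_seq=7159 B_ack=5000
After event 2: A_seq=5000 A_ack=7159 B_seq=7159 B_ack=5000
After event 3: A_seq=5000 A_ack=7348 B_seq=7348 B_ack=5000
After event 4: A_seq=5119 A_ack=7348 B_seq=7348 B_ack=5119
After event 5: A_seq=5119 A_ack=7348 B_seq=7348 B_ack=5119
After event 6: A_seq=5119 A_ack=7481 B_seq=7481 B_ack=5119
After event 7: A_seq=5265 A_ack=7481 B_seq=7481 B_ack=5265

5265 7481 7481 5265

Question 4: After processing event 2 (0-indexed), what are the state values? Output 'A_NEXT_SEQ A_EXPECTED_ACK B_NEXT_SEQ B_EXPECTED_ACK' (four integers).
After event 0: A_seq=5000 A_ack=7000 B_seq=7095 B_ack=5000
After event 1: A_seq=5000 A_ack=7000 B_seq=7159 B_ack=5000
After event 2: A_seq=5000 A_ack=7159 B_seq=7159 B_ack=5000

5000 7159 7159 5000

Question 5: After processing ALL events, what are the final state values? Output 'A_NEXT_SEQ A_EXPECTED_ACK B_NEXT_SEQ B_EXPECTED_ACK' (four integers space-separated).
After event 0: A_seq=5000 A_ack=7000 B_seq=7095 B_ack=5000
After event 1: A_seq=5000 A_ack=7000 B_seq=7159 B_ack=5000
After event 2: A_seq=5000 A_ack=7159 B_seq=7159 B_ack=5000
After event 3: A_seq=5000 A_ack=7348 B_seq=7348 B_ack=5000
After event 4: A_seq=5119 A_ack=7348 B_seq=7348 B_ack=5119
After event 5: A_seq=5119 A_ack=7348 B_seq=7348 B_ack=5119
After event 6: A_seq=5119 A_ack=7481 B_seq=7481 B_ack=5119
After event 7: A_seq=5265 A_ack=7481 B_seq=7481 B_ack=5265

Answer: 5265 7481 7481 5265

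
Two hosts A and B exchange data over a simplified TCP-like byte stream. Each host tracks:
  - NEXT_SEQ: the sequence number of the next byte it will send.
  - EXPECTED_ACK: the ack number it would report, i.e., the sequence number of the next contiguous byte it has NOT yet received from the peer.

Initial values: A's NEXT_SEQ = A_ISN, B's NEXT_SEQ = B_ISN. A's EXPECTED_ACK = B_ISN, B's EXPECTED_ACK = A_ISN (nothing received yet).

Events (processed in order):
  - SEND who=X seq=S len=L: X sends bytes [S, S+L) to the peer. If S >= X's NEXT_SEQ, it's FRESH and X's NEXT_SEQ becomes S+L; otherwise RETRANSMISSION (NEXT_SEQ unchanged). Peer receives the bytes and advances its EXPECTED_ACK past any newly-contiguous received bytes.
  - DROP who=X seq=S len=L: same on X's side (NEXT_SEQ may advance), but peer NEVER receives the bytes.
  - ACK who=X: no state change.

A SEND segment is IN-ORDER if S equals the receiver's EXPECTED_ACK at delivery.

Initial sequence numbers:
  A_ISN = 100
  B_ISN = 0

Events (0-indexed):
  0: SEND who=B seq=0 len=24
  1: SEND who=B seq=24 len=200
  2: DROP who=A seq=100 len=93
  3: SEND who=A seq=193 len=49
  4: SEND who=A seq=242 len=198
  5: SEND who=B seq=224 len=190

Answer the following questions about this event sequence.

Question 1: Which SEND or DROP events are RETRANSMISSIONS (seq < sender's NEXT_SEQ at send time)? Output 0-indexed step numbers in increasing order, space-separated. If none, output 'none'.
Step 0: SEND seq=0 -> fresh
Step 1: SEND seq=24 -> fresh
Step 2: DROP seq=100 -> fresh
Step 3: SEND seq=193 -> fresh
Step 4: SEND seq=242 -> fresh
Step 5: SEND seq=224 -> fresh

Answer: none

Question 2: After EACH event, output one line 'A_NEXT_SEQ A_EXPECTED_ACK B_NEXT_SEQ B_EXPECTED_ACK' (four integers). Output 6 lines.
100 24 24 100
100 224 224 100
193 224 224 100
242 224 224 100
440 224 224 100
440 414 414 100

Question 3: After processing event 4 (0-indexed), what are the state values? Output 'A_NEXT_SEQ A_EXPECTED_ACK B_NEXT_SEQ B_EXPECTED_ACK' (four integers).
After event 0: A_seq=100 A_ack=24 B_seq=24 B_ack=100
After event 1: A_seq=100 A_ack=224 B_seq=224 B_ack=100
After event 2: A_seq=193 A_ack=224 B_seq=224 B_ack=100
After event 3: A_seq=242 A_ack=224 B_seq=224 B_ack=100
After event 4: A_seq=440 A_ack=224 B_seq=224 B_ack=100

440 224 224 100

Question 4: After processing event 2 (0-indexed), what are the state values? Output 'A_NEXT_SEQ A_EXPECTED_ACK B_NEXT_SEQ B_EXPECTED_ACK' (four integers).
After event 0: A_seq=100 A_ack=24 B_seq=24 B_ack=100
After event 1: A_seq=100 A_ack=224 B_seq=224 B_ack=100
After event 2: A_seq=193 A_ack=224 B_seq=224 B_ack=100

193 224 224 100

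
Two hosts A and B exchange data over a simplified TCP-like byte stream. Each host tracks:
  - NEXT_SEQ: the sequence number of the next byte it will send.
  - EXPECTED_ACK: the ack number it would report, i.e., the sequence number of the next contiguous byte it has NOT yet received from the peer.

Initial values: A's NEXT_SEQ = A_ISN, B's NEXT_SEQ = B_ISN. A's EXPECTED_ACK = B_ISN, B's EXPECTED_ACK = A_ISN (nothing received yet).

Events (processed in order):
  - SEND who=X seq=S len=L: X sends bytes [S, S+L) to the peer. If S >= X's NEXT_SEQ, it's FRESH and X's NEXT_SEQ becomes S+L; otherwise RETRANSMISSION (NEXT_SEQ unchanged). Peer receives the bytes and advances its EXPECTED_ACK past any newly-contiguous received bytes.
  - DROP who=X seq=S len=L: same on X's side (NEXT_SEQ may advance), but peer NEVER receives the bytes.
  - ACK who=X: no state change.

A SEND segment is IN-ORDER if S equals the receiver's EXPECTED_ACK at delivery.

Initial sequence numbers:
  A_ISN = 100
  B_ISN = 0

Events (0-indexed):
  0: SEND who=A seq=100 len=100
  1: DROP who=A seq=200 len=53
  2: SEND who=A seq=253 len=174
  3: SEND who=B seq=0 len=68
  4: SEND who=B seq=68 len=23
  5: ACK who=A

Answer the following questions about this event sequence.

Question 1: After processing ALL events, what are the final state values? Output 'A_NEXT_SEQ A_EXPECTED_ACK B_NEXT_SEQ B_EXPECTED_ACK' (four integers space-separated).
Answer: 427 91 91 200

Derivation:
After event 0: A_seq=200 A_ack=0 B_seq=0 B_ack=200
After event 1: A_seq=253 A_ack=0 B_seq=0 B_ack=200
After event 2: A_seq=427 A_ack=0 B_seq=0 B_ack=200
After event 3: A_seq=427 A_ack=68 B_seq=68 B_ack=200
After event 4: A_seq=427 A_ack=91 B_seq=91 B_ack=200
After event 5: A_seq=427 A_ack=91 B_seq=91 B_ack=200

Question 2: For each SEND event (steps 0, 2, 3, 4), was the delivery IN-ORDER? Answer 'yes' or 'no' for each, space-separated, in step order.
Answer: yes no yes yes

Derivation:
Step 0: SEND seq=100 -> in-order
Step 2: SEND seq=253 -> out-of-order
Step 3: SEND seq=0 -> in-order
Step 4: SEND seq=68 -> in-order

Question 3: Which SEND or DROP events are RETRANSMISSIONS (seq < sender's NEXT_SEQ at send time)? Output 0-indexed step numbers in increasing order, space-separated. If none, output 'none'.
Step 0: SEND seq=100 -> fresh
Step 1: DROP seq=200 -> fresh
Step 2: SEND seq=253 -> fresh
Step 3: SEND seq=0 -> fresh
Step 4: SEND seq=68 -> fresh

Answer: none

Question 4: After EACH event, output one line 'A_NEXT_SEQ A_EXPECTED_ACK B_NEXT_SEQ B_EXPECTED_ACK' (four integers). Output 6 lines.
200 0 0 200
253 0 0 200
427 0 0 200
427 68 68 200
427 91 91 200
427 91 91 200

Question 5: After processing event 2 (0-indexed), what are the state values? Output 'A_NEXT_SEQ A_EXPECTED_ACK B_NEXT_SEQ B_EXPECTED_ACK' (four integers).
After event 0: A_seq=200 A_ack=0 B_seq=0 B_ack=200
After event 1: A_seq=253 A_ack=0 B_seq=0 B_ack=200
After event 2: A_seq=427 A_ack=0 B_seq=0 B_ack=200

427 0 0 200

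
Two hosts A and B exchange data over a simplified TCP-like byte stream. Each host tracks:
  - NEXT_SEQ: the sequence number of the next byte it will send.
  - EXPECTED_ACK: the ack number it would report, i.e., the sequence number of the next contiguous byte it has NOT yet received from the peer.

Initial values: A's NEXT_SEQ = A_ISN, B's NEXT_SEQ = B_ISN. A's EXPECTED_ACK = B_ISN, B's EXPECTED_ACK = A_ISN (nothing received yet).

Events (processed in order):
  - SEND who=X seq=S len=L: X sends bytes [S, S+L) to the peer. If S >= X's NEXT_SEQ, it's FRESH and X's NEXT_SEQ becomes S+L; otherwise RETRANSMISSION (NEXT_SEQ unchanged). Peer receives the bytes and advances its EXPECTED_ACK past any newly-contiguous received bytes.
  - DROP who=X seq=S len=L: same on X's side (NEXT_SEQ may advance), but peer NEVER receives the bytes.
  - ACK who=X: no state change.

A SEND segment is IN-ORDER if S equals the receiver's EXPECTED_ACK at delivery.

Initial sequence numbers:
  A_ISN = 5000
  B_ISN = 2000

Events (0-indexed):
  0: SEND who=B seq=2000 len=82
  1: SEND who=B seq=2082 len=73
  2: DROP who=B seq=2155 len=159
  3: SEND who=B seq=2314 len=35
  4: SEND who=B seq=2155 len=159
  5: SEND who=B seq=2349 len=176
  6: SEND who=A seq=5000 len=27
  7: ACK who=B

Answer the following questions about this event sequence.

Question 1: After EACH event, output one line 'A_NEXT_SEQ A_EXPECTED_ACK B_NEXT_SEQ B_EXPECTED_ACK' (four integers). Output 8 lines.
5000 2082 2082 5000
5000 2155 2155 5000
5000 2155 2314 5000
5000 2155 2349 5000
5000 2349 2349 5000
5000 2525 2525 5000
5027 2525 2525 5027
5027 2525 2525 5027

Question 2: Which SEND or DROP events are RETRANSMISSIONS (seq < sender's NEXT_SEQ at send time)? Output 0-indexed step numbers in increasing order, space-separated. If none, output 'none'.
Step 0: SEND seq=2000 -> fresh
Step 1: SEND seq=2082 -> fresh
Step 2: DROP seq=2155 -> fresh
Step 3: SEND seq=2314 -> fresh
Step 4: SEND seq=2155 -> retransmit
Step 5: SEND seq=2349 -> fresh
Step 6: SEND seq=5000 -> fresh

Answer: 4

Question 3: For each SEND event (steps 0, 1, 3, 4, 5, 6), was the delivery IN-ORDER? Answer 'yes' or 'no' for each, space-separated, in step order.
Step 0: SEND seq=2000 -> in-order
Step 1: SEND seq=2082 -> in-order
Step 3: SEND seq=2314 -> out-of-order
Step 4: SEND seq=2155 -> in-order
Step 5: SEND seq=2349 -> in-order
Step 6: SEND seq=5000 -> in-order

Answer: yes yes no yes yes yes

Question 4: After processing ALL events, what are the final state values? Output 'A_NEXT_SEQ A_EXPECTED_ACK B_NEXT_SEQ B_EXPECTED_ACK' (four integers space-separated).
After event 0: A_seq=5000 A_ack=2082 B_seq=2082 B_ack=5000
After event 1: A_seq=5000 A_ack=2155 B_seq=2155 B_ack=5000
After event 2: A_seq=5000 A_ack=2155 B_seq=2314 B_ack=5000
After event 3: A_seq=5000 A_ack=2155 B_seq=2349 B_ack=5000
After event 4: A_seq=5000 A_ack=2349 B_seq=2349 B_ack=5000
After event 5: A_seq=5000 A_ack=2525 B_seq=2525 B_ack=5000
After event 6: A_seq=5027 A_ack=2525 B_seq=2525 B_ack=5027
After event 7: A_seq=5027 A_ack=2525 B_seq=2525 B_ack=5027

Answer: 5027 2525 2525 5027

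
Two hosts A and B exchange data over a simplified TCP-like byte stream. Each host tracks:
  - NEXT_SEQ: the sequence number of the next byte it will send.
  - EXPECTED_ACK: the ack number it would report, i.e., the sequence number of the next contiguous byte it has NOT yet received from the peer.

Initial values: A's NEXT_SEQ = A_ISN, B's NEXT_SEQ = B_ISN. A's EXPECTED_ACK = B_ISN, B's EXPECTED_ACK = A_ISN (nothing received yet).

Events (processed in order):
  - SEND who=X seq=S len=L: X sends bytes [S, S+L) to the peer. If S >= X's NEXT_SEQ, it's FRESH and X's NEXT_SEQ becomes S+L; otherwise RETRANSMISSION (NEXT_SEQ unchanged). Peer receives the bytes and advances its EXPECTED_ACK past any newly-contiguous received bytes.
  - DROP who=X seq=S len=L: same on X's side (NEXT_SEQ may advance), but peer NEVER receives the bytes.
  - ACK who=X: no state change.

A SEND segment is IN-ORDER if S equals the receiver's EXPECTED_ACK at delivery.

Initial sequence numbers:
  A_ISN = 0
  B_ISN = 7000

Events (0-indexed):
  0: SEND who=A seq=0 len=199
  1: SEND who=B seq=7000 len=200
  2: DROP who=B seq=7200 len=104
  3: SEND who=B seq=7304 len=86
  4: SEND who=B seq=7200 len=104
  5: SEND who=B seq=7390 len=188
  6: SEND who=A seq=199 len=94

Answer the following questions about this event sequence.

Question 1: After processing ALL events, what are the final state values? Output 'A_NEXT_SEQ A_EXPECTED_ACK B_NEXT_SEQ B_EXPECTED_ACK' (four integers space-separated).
After event 0: A_seq=199 A_ack=7000 B_seq=7000 B_ack=199
After event 1: A_seq=199 A_ack=7200 B_seq=7200 B_ack=199
After event 2: A_seq=199 A_ack=7200 B_seq=7304 B_ack=199
After event 3: A_seq=199 A_ack=7200 B_seq=7390 B_ack=199
After event 4: A_seq=199 A_ack=7390 B_seq=7390 B_ack=199
After event 5: A_seq=199 A_ack=7578 B_seq=7578 B_ack=199
After event 6: A_seq=293 A_ack=7578 B_seq=7578 B_ack=293

Answer: 293 7578 7578 293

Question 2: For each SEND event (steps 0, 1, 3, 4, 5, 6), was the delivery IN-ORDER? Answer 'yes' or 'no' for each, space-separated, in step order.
Step 0: SEND seq=0 -> in-order
Step 1: SEND seq=7000 -> in-order
Step 3: SEND seq=7304 -> out-of-order
Step 4: SEND seq=7200 -> in-order
Step 5: SEND seq=7390 -> in-order
Step 6: SEND seq=199 -> in-order

Answer: yes yes no yes yes yes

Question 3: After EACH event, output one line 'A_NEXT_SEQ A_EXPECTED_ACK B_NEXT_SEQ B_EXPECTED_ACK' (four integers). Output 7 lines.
199 7000 7000 199
199 7200 7200 199
199 7200 7304 199
199 7200 7390 199
199 7390 7390 199
199 7578 7578 199
293 7578 7578 293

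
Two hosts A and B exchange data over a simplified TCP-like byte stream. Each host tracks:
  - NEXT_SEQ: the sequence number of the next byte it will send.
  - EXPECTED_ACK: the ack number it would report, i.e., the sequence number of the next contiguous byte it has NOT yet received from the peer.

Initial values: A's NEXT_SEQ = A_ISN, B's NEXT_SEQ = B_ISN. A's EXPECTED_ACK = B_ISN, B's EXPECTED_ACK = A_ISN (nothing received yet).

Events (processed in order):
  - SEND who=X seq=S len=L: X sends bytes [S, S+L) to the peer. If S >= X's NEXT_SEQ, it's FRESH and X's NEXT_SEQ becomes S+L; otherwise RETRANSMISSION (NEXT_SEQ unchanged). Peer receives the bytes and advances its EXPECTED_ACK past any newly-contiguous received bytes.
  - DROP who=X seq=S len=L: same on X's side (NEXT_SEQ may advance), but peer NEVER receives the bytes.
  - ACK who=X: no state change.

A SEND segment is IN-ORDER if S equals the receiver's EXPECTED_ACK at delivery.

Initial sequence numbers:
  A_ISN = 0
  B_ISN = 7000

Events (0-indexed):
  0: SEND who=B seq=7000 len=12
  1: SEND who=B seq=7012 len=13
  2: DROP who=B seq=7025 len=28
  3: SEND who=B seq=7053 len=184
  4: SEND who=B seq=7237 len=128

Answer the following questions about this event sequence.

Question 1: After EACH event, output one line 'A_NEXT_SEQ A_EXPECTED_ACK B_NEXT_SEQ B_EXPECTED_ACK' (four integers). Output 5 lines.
0 7012 7012 0
0 7025 7025 0
0 7025 7053 0
0 7025 7237 0
0 7025 7365 0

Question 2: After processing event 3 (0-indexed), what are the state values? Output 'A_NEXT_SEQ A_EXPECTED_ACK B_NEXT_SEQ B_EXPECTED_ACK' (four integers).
After event 0: A_seq=0 A_ack=7012 B_seq=7012 B_ack=0
After event 1: A_seq=0 A_ack=7025 B_seq=7025 B_ack=0
After event 2: A_seq=0 A_ack=7025 B_seq=7053 B_ack=0
After event 3: A_seq=0 A_ack=7025 B_seq=7237 B_ack=0

0 7025 7237 0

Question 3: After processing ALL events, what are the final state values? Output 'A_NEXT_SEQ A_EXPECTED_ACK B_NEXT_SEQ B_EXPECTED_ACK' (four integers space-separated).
After event 0: A_seq=0 A_ack=7012 B_seq=7012 B_ack=0
After event 1: A_seq=0 A_ack=7025 B_seq=7025 B_ack=0
After event 2: A_seq=0 A_ack=7025 B_seq=7053 B_ack=0
After event 3: A_seq=0 A_ack=7025 B_seq=7237 B_ack=0
After event 4: A_seq=0 A_ack=7025 B_seq=7365 B_ack=0

Answer: 0 7025 7365 0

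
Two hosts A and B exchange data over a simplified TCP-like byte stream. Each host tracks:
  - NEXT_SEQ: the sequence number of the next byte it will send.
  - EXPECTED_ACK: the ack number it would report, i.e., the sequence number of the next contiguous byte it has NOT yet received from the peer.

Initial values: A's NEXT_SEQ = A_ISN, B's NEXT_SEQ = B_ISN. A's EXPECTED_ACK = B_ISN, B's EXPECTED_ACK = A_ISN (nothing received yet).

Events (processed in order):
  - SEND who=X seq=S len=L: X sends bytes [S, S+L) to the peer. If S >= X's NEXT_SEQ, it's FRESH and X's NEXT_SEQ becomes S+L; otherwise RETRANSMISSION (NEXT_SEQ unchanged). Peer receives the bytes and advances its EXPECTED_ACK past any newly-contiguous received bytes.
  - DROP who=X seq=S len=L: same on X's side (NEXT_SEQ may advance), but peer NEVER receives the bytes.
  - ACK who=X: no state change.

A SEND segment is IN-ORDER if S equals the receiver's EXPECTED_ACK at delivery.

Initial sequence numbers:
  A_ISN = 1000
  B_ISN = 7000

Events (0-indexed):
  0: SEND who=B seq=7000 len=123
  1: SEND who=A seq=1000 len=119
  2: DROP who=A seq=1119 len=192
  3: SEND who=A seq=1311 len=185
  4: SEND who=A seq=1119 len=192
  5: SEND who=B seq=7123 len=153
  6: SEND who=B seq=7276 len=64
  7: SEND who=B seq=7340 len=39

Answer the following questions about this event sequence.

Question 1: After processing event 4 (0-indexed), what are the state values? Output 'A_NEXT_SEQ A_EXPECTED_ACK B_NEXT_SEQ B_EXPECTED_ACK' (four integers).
After event 0: A_seq=1000 A_ack=7123 B_seq=7123 B_ack=1000
After event 1: A_seq=1119 A_ack=7123 B_seq=7123 B_ack=1119
After event 2: A_seq=1311 A_ack=7123 B_seq=7123 B_ack=1119
After event 3: A_seq=1496 A_ack=7123 B_seq=7123 B_ack=1119
After event 4: A_seq=1496 A_ack=7123 B_seq=7123 B_ack=1496

1496 7123 7123 1496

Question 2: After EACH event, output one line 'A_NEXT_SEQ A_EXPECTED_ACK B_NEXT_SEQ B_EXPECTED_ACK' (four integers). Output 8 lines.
1000 7123 7123 1000
1119 7123 7123 1119
1311 7123 7123 1119
1496 7123 7123 1119
1496 7123 7123 1496
1496 7276 7276 1496
1496 7340 7340 1496
1496 7379 7379 1496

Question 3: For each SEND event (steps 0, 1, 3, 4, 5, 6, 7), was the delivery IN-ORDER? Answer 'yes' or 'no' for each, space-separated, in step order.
Step 0: SEND seq=7000 -> in-order
Step 1: SEND seq=1000 -> in-order
Step 3: SEND seq=1311 -> out-of-order
Step 4: SEND seq=1119 -> in-order
Step 5: SEND seq=7123 -> in-order
Step 6: SEND seq=7276 -> in-order
Step 7: SEND seq=7340 -> in-order

Answer: yes yes no yes yes yes yes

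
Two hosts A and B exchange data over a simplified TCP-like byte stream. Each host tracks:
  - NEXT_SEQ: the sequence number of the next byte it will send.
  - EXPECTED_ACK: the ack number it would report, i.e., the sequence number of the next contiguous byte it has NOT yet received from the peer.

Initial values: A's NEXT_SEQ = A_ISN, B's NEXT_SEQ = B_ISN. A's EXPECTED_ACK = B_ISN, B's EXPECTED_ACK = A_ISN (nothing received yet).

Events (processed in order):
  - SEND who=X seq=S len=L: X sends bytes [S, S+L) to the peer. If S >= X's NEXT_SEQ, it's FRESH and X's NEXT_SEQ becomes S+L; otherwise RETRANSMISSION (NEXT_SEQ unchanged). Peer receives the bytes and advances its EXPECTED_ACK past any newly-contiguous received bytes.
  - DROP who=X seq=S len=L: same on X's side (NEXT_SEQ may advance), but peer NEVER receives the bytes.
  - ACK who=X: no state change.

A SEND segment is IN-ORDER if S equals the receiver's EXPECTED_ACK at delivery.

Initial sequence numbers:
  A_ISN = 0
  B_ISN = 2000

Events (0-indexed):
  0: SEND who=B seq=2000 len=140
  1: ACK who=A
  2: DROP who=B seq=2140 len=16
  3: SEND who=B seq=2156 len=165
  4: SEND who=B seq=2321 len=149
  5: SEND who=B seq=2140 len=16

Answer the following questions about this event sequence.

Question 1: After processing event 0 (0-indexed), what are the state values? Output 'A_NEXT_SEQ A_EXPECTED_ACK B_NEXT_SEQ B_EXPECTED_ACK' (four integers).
After event 0: A_seq=0 A_ack=2140 B_seq=2140 B_ack=0

0 2140 2140 0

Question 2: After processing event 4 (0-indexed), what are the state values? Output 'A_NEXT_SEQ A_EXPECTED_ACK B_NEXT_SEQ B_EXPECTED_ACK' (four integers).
After event 0: A_seq=0 A_ack=2140 B_seq=2140 B_ack=0
After event 1: A_seq=0 A_ack=2140 B_seq=2140 B_ack=0
After event 2: A_seq=0 A_ack=2140 B_seq=2156 B_ack=0
After event 3: A_seq=0 A_ack=2140 B_seq=2321 B_ack=0
After event 4: A_seq=0 A_ack=2140 B_seq=2470 B_ack=0

0 2140 2470 0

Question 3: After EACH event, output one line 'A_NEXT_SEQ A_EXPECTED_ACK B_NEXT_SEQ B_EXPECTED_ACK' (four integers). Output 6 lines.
0 2140 2140 0
0 2140 2140 0
0 2140 2156 0
0 2140 2321 0
0 2140 2470 0
0 2470 2470 0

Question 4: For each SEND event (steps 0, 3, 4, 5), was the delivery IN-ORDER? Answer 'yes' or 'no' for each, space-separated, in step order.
Step 0: SEND seq=2000 -> in-order
Step 3: SEND seq=2156 -> out-of-order
Step 4: SEND seq=2321 -> out-of-order
Step 5: SEND seq=2140 -> in-order

Answer: yes no no yes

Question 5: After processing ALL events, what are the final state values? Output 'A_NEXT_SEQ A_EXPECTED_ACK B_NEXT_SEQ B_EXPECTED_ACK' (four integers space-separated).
Answer: 0 2470 2470 0

Derivation:
After event 0: A_seq=0 A_ack=2140 B_seq=2140 B_ack=0
After event 1: A_seq=0 A_ack=2140 B_seq=2140 B_ack=0
After event 2: A_seq=0 A_ack=2140 B_seq=2156 B_ack=0
After event 3: A_seq=0 A_ack=2140 B_seq=2321 B_ack=0
After event 4: A_seq=0 A_ack=2140 B_seq=2470 B_ack=0
After event 5: A_seq=0 A_ack=2470 B_seq=2470 B_ack=0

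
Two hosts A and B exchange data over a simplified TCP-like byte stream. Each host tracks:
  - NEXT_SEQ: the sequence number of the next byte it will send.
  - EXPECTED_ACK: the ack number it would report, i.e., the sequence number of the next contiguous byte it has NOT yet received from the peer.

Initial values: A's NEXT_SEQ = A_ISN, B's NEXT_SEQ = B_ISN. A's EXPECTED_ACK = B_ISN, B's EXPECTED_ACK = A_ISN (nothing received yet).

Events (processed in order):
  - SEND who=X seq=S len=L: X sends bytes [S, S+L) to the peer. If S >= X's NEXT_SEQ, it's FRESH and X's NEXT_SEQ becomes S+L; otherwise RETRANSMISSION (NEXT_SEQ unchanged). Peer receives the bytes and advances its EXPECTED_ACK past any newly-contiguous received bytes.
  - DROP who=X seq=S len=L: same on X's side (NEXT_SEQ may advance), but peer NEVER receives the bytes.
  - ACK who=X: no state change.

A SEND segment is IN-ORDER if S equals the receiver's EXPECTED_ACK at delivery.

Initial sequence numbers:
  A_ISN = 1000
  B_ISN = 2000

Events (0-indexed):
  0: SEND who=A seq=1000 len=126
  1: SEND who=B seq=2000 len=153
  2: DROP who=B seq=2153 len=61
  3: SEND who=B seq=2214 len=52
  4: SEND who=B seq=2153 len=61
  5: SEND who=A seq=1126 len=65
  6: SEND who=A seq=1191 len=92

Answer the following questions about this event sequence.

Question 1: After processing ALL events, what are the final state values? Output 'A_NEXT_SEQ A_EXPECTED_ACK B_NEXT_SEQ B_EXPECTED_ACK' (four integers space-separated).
Answer: 1283 2266 2266 1283

Derivation:
After event 0: A_seq=1126 A_ack=2000 B_seq=2000 B_ack=1126
After event 1: A_seq=1126 A_ack=2153 B_seq=2153 B_ack=1126
After event 2: A_seq=1126 A_ack=2153 B_seq=2214 B_ack=1126
After event 3: A_seq=1126 A_ack=2153 B_seq=2266 B_ack=1126
After event 4: A_seq=1126 A_ack=2266 B_seq=2266 B_ack=1126
After event 5: A_seq=1191 A_ack=2266 B_seq=2266 B_ack=1191
After event 6: A_seq=1283 A_ack=2266 B_seq=2266 B_ack=1283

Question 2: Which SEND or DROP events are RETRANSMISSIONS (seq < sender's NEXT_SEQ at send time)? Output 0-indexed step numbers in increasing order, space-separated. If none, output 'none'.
Answer: 4

Derivation:
Step 0: SEND seq=1000 -> fresh
Step 1: SEND seq=2000 -> fresh
Step 2: DROP seq=2153 -> fresh
Step 3: SEND seq=2214 -> fresh
Step 4: SEND seq=2153 -> retransmit
Step 5: SEND seq=1126 -> fresh
Step 6: SEND seq=1191 -> fresh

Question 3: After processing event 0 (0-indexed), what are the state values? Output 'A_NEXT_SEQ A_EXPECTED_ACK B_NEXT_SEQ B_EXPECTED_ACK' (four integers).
After event 0: A_seq=1126 A_ack=2000 B_seq=2000 B_ack=1126

1126 2000 2000 1126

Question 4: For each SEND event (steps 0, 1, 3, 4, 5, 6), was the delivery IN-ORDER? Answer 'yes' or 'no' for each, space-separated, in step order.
Answer: yes yes no yes yes yes

Derivation:
Step 0: SEND seq=1000 -> in-order
Step 1: SEND seq=2000 -> in-order
Step 3: SEND seq=2214 -> out-of-order
Step 4: SEND seq=2153 -> in-order
Step 5: SEND seq=1126 -> in-order
Step 6: SEND seq=1191 -> in-order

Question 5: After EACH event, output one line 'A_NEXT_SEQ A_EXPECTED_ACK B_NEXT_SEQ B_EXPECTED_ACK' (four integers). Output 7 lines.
1126 2000 2000 1126
1126 2153 2153 1126
1126 2153 2214 1126
1126 2153 2266 1126
1126 2266 2266 1126
1191 2266 2266 1191
1283 2266 2266 1283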